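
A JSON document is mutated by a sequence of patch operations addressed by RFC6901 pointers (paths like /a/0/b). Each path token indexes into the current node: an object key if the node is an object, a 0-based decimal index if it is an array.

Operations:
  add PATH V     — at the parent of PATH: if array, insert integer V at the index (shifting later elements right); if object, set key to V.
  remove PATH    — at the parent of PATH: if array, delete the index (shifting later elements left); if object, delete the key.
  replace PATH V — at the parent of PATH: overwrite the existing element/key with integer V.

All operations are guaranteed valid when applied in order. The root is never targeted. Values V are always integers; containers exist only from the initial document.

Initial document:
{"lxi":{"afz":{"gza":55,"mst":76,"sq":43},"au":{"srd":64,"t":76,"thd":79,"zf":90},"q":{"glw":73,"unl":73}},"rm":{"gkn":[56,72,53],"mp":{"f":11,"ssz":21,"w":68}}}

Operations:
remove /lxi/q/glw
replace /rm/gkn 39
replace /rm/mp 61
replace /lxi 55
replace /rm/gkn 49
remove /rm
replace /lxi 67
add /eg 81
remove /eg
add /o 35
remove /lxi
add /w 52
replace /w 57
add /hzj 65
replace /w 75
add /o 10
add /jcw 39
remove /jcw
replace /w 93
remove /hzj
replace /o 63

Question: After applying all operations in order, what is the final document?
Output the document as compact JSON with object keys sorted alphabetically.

After op 1 (remove /lxi/q/glw): {"lxi":{"afz":{"gza":55,"mst":76,"sq":43},"au":{"srd":64,"t":76,"thd":79,"zf":90},"q":{"unl":73}},"rm":{"gkn":[56,72,53],"mp":{"f":11,"ssz":21,"w":68}}}
After op 2 (replace /rm/gkn 39): {"lxi":{"afz":{"gza":55,"mst":76,"sq":43},"au":{"srd":64,"t":76,"thd":79,"zf":90},"q":{"unl":73}},"rm":{"gkn":39,"mp":{"f":11,"ssz":21,"w":68}}}
After op 3 (replace /rm/mp 61): {"lxi":{"afz":{"gza":55,"mst":76,"sq":43},"au":{"srd":64,"t":76,"thd":79,"zf":90},"q":{"unl":73}},"rm":{"gkn":39,"mp":61}}
After op 4 (replace /lxi 55): {"lxi":55,"rm":{"gkn":39,"mp":61}}
After op 5 (replace /rm/gkn 49): {"lxi":55,"rm":{"gkn":49,"mp":61}}
After op 6 (remove /rm): {"lxi":55}
After op 7 (replace /lxi 67): {"lxi":67}
After op 8 (add /eg 81): {"eg":81,"lxi":67}
After op 9 (remove /eg): {"lxi":67}
After op 10 (add /o 35): {"lxi":67,"o":35}
After op 11 (remove /lxi): {"o":35}
After op 12 (add /w 52): {"o":35,"w":52}
After op 13 (replace /w 57): {"o":35,"w":57}
After op 14 (add /hzj 65): {"hzj":65,"o":35,"w":57}
After op 15 (replace /w 75): {"hzj":65,"o":35,"w":75}
After op 16 (add /o 10): {"hzj":65,"o":10,"w":75}
After op 17 (add /jcw 39): {"hzj":65,"jcw":39,"o":10,"w":75}
After op 18 (remove /jcw): {"hzj":65,"o":10,"w":75}
After op 19 (replace /w 93): {"hzj":65,"o":10,"w":93}
After op 20 (remove /hzj): {"o":10,"w":93}
After op 21 (replace /o 63): {"o":63,"w":93}

Answer: {"o":63,"w":93}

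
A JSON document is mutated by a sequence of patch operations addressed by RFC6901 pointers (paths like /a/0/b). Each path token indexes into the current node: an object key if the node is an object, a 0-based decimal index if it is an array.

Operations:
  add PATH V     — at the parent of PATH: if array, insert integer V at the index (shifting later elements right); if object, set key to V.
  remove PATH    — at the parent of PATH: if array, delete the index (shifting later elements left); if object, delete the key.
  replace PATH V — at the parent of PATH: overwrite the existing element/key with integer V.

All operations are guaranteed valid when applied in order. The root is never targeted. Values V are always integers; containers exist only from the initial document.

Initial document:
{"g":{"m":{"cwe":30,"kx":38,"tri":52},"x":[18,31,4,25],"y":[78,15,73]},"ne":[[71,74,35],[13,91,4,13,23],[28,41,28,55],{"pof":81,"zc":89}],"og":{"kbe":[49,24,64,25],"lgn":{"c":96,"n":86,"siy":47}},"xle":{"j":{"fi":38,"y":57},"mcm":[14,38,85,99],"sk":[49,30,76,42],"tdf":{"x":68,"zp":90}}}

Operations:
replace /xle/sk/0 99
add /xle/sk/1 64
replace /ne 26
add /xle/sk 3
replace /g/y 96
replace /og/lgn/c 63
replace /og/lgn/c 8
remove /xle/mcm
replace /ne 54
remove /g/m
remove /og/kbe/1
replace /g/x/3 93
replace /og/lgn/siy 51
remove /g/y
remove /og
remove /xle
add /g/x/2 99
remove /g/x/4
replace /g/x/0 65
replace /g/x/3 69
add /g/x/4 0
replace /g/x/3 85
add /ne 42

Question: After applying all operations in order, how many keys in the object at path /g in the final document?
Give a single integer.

After op 1 (replace /xle/sk/0 99): {"g":{"m":{"cwe":30,"kx":38,"tri":52},"x":[18,31,4,25],"y":[78,15,73]},"ne":[[71,74,35],[13,91,4,13,23],[28,41,28,55],{"pof":81,"zc":89}],"og":{"kbe":[49,24,64,25],"lgn":{"c":96,"n":86,"siy":47}},"xle":{"j":{"fi":38,"y":57},"mcm":[14,38,85,99],"sk":[99,30,76,42],"tdf":{"x":68,"zp":90}}}
After op 2 (add /xle/sk/1 64): {"g":{"m":{"cwe":30,"kx":38,"tri":52},"x":[18,31,4,25],"y":[78,15,73]},"ne":[[71,74,35],[13,91,4,13,23],[28,41,28,55],{"pof":81,"zc":89}],"og":{"kbe":[49,24,64,25],"lgn":{"c":96,"n":86,"siy":47}},"xle":{"j":{"fi":38,"y":57},"mcm":[14,38,85,99],"sk":[99,64,30,76,42],"tdf":{"x":68,"zp":90}}}
After op 3 (replace /ne 26): {"g":{"m":{"cwe":30,"kx":38,"tri":52},"x":[18,31,4,25],"y":[78,15,73]},"ne":26,"og":{"kbe":[49,24,64,25],"lgn":{"c":96,"n":86,"siy":47}},"xle":{"j":{"fi":38,"y":57},"mcm":[14,38,85,99],"sk":[99,64,30,76,42],"tdf":{"x":68,"zp":90}}}
After op 4 (add /xle/sk 3): {"g":{"m":{"cwe":30,"kx":38,"tri":52},"x":[18,31,4,25],"y":[78,15,73]},"ne":26,"og":{"kbe":[49,24,64,25],"lgn":{"c":96,"n":86,"siy":47}},"xle":{"j":{"fi":38,"y":57},"mcm":[14,38,85,99],"sk":3,"tdf":{"x":68,"zp":90}}}
After op 5 (replace /g/y 96): {"g":{"m":{"cwe":30,"kx":38,"tri":52},"x":[18,31,4,25],"y":96},"ne":26,"og":{"kbe":[49,24,64,25],"lgn":{"c":96,"n":86,"siy":47}},"xle":{"j":{"fi":38,"y":57},"mcm":[14,38,85,99],"sk":3,"tdf":{"x":68,"zp":90}}}
After op 6 (replace /og/lgn/c 63): {"g":{"m":{"cwe":30,"kx":38,"tri":52},"x":[18,31,4,25],"y":96},"ne":26,"og":{"kbe":[49,24,64,25],"lgn":{"c":63,"n":86,"siy":47}},"xle":{"j":{"fi":38,"y":57},"mcm":[14,38,85,99],"sk":3,"tdf":{"x":68,"zp":90}}}
After op 7 (replace /og/lgn/c 8): {"g":{"m":{"cwe":30,"kx":38,"tri":52},"x":[18,31,4,25],"y":96},"ne":26,"og":{"kbe":[49,24,64,25],"lgn":{"c":8,"n":86,"siy":47}},"xle":{"j":{"fi":38,"y":57},"mcm":[14,38,85,99],"sk":3,"tdf":{"x":68,"zp":90}}}
After op 8 (remove /xle/mcm): {"g":{"m":{"cwe":30,"kx":38,"tri":52},"x":[18,31,4,25],"y":96},"ne":26,"og":{"kbe":[49,24,64,25],"lgn":{"c":8,"n":86,"siy":47}},"xle":{"j":{"fi":38,"y":57},"sk":3,"tdf":{"x":68,"zp":90}}}
After op 9 (replace /ne 54): {"g":{"m":{"cwe":30,"kx":38,"tri":52},"x":[18,31,4,25],"y":96},"ne":54,"og":{"kbe":[49,24,64,25],"lgn":{"c":8,"n":86,"siy":47}},"xle":{"j":{"fi":38,"y":57},"sk":3,"tdf":{"x":68,"zp":90}}}
After op 10 (remove /g/m): {"g":{"x":[18,31,4,25],"y":96},"ne":54,"og":{"kbe":[49,24,64,25],"lgn":{"c":8,"n":86,"siy":47}},"xle":{"j":{"fi":38,"y":57},"sk":3,"tdf":{"x":68,"zp":90}}}
After op 11 (remove /og/kbe/1): {"g":{"x":[18,31,4,25],"y":96},"ne":54,"og":{"kbe":[49,64,25],"lgn":{"c":8,"n":86,"siy":47}},"xle":{"j":{"fi":38,"y":57},"sk":3,"tdf":{"x":68,"zp":90}}}
After op 12 (replace /g/x/3 93): {"g":{"x":[18,31,4,93],"y":96},"ne":54,"og":{"kbe":[49,64,25],"lgn":{"c":8,"n":86,"siy":47}},"xle":{"j":{"fi":38,"y":57},"sk":3,"tdf":{"x":68,"zp":90}}}
After op 13 (replace /og/lgn/siy 51): {"g":{"x":[18,31,4,93],"y":96},"ne":54,"og":{"kbe":[49,64,25],"lgn":{"c":8,"n":86,"siy":51}},"xle":{"j":{"fi":38,"y":57},"sk":3,"tdf":{"x":68,"zp":90}}}
After op 14 (remove /g/y): {"g":{"x":[18,31,4,93]},"ne":54,"og":{"kbe":[49,64,25],"lgn":{"c":8,"n":86,"siy":51}},"xle":{"j":{"fi":38,"y":57},"sk":3,"tdf":{"x":68,"zp":90}}}
After op 15 (remove /og): {"g":{"x":[18,31,4,93]},"ne":54,"xle":{"j":{"fi":38,"y":57},"sk":3,"tdf":{"x":68,"zp":90}}}
After op 16 (remove /xle): {"g":{"x":[18,31,4,93]},"ne":54}
After op 17 (add /g/x/2 99): {"g":{"x":[18,31,99,4,93]},"ne":54}
After op 18 (remove /g/x/4): {"g":{"x":[18,31,99,4]},"ne":54}
After op 19 (replace /g/x/0 65): {"g":{"x":[65,31,99,4]},"ne":54}
After op 20 (replace /g/x/3 69): {"g":{"x":[65,31,99,69]},"ne":54}
After op 21 (add /g/x/4 0): {"g":{"x":[65,31,99,69,0]},"ne":54}
After op 22 (replace /g/x/3 85): {"g":{"x":[65,31,99,85,0]},"ne":54}
After op 23 (add /ne 42): {"g":{"x":[65,31,99,85,0]},"ne":42}
Size at path /g: 1

Answer: 1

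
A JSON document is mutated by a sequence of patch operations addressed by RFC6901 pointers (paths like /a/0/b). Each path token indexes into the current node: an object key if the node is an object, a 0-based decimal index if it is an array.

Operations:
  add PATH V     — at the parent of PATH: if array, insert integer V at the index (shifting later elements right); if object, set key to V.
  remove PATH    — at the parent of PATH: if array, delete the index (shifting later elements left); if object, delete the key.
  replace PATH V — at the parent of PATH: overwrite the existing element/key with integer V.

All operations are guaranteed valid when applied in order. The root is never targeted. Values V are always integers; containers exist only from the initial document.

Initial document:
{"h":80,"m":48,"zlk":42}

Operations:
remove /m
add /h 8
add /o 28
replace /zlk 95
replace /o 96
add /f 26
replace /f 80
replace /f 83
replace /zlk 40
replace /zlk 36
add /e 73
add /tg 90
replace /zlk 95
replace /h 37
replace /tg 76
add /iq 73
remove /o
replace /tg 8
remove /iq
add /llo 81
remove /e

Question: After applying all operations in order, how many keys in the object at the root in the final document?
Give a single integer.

After op 1 (remove /m): {"h":80,"zlk":42}
After op 2 (add /h 8): {"h":8,"zlk":42}
After op 3 (add /o 28): {"h":8,"o":28,"zlk":42}
After op 4 (replace /zlk 95): {"h":8,"o":28,"zlk":95}
After op 5 (replace /o 96): {"h":8,"o":96,"zlk":95}
After op 6 (add /f 26): {"f":26,"h":8,"o":96,"zlk":95}
After op 7 (replace /f 80): {"f":80,"h":8,"o":96,"zlk":95}
After op 8 (replace /f 83): {"f":83,"h":8,"o":96,"zlk":95}
After op 9 (replace /zlk 40): {"f":83,"h":8,"o":96,"zlk":40}
After op 10 (replace /zlk 36): {"f":83,"h":8,"o":96,"zlk":36}
After op 11 (add /e 73): {"e":73,"f":83,"h":8,"o":96,"zlk":36}
After op 12 (add /tg 90): {"e":73,"f":83,"h":8,"o":96,"tg":90,"zlk":36}
After op 13 (replace /zlk 95): {"e":73,"f":83,"h":8,"o":96,"tg":90,"zlk":95}
After op 14 (replace /h 37): {"e":73,"f":83,"h":37,"o":96,"tg":90,"zlk":95}
After op 15 (replace /tg 76): {"e":73,"f":83,"h":37,"o":96,"tg":76,"zlk":95}
After op 16 (add /iq 73): {"e":73,"f":83,"h":37,"iq":73,"o":96,"tg":76,"zlk":95}
After op 17 (remove /o): {"e":73,"f":83,"h":37,"iq":73,"tg":76,"zlk":95}
After op 18 (replace /tg 8): {"e":73,"f":83,"h":37,"iq":73,"tg":8,"zlk":95}
After op 19 (remove /iq): {"e":73,"f":83,"h":37,"tg":8,"zlk":95}
After op 20 (add /llo 81): {"e":73,"f":83,"h":37,"llo":81,"tg":8,"zlk":95}
After op 21 (remove /e): {"f":83,"h":37,"llo":81,"tg":8,"zlk":95}
Size at the root: 5

Answer: 5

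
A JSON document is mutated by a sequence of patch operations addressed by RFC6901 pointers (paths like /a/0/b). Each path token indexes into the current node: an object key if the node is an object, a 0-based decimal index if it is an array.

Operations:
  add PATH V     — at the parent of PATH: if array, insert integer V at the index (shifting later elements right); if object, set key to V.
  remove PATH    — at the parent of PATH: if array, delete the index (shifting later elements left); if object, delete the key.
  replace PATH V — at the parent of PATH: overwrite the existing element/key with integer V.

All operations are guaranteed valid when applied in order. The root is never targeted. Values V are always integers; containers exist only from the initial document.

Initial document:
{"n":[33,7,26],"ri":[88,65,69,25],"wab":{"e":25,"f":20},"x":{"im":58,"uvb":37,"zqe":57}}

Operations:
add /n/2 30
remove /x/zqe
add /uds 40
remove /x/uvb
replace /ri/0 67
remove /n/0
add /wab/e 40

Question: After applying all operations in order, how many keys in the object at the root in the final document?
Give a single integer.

After op 1 (add /n/2 30): {"n":[33,7,30,26],"ri":[88,65,69,25],"wab":{"e":25,"f":20},"x":{"im":58,"uvb":37,"zqe":57}}
After op 2 (remove /x/zqe): {"n":[33,7,30,26],"ri":[88,65,69,25],"wab":{"e":25,"f":20},"x":{"im":58,"uvb":37}}
After op 3 (add /uds 40): {"n":[33,7,30,26],"ri":[88,65,69,25],"uds":40,"wab":{"e":25,"f":20},"x":{"im":58,"uvb":37}}
After op 4 (remove /x/uvb): {"n":[33,7,30,26],"ri":[88,65,69,25],"uds":40,"wab":{"e":25,"f":20},"x":{"im":58}}
After op 5 (replace /ri/0 67): {"n":[33,7,30,26],"ri":[67,65,69,25],"uds":40,"wab":{"e":25,"f":20},"x":{"im":58}}
After op 6 (remove /n/0): {"n":[7,30,26],"ri":[67,65,69,25],"uds":40,"wab":{"e":25,"f":20},"x":{"im":58}}
After op 7 (add /wab/e 40): {"n":[7,30,26],"ri":[67,65,69,25],"uds":40,"wab":{"e":40,"f":20},"x":{"im":58}}
Size at the root: 5

Answer: 5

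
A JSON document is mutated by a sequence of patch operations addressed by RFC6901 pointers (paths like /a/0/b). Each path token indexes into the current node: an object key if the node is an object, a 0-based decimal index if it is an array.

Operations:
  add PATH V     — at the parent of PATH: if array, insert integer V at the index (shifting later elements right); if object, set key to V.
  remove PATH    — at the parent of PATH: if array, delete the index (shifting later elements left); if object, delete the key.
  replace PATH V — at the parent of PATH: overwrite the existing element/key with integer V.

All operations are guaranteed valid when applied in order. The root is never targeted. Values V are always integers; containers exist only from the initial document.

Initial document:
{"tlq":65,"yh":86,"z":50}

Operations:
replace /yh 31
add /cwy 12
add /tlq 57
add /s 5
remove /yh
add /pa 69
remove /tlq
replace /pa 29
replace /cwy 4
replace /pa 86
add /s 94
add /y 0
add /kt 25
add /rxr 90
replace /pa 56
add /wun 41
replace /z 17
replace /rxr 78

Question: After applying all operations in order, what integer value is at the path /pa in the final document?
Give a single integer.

After op 1 (replace /yh 31): {"tlq":65,"yh":31,"z":50}
After op 2 (add /cwy 12): {"cwy":12,"tlq":65,"yh":31,"z":50}
After op 3 (add /tlq 57): {"cwy":12,"tlq":57,"yh":31,"z":50}
After op 4 (add /s 5): {"cwy":12,"s":5,"tlq":57,"yh":31,"z":50}
After op 5 (remove /yh): {"cwy":12,"s":5,"tlq":57,"z":50}
After op 6 (add /pa 69): {"cwy":12,"pa":69,"s":5,"tlq":57,"z":50}
After op 7 (remove /tlq): {"cwy":12,"pa":69,"s":5,"z":50}
After op 8 (replace /pa 29): {"cwy":12,"pa":29,"s":5,"z":50}
After op 9 (replace /cwy 4): {"cwy":4,"pa":29,"s":5,"z":50}
After op 10 (replace /pa 86): {"cwy":4,"pa":86,"s":5,"z":50}
After op 11 (add /s 94): {"cwy":4,"pa":86,"s":94,"z":50}
After op 12 (add /y 0): {"cwy":4,"pa":86,"s":94,"y":0,"z":50}
After op 13 (add /kt 25): {"cwy":4,"kt":25,"pa":86,"s":94,"y":0,"z":50}
After op 14 (add /rxr 90): {"cwy":4,"kt":25,"pa":86,"rxr":90,"s":94,"y":0,"z":50}
After op 15 (replace /pa 56): {"cwy":4,"kt":25,"pa":56,"rxr":90,"s":94,"y":0,"z":50}
After op 16 (add /wun 41): {"cwy":4,"kt":25,"pa":56,"rxr":90,"s":94,"wun":41,"y":0,"z":50}
After op 17 (replace /z 17): {"cwy":4,"kt":25,"pa":56,"rxr":90,"s":94,"wun":41,"y":0,"z":17}
After op 18 (replace /rxr 78): {"cwy":4,"kt":25,"pa":56,"rxr":78,"s":94,"wun":41,"y":0,"z":17}
Value at /pa: 56

Answer: 56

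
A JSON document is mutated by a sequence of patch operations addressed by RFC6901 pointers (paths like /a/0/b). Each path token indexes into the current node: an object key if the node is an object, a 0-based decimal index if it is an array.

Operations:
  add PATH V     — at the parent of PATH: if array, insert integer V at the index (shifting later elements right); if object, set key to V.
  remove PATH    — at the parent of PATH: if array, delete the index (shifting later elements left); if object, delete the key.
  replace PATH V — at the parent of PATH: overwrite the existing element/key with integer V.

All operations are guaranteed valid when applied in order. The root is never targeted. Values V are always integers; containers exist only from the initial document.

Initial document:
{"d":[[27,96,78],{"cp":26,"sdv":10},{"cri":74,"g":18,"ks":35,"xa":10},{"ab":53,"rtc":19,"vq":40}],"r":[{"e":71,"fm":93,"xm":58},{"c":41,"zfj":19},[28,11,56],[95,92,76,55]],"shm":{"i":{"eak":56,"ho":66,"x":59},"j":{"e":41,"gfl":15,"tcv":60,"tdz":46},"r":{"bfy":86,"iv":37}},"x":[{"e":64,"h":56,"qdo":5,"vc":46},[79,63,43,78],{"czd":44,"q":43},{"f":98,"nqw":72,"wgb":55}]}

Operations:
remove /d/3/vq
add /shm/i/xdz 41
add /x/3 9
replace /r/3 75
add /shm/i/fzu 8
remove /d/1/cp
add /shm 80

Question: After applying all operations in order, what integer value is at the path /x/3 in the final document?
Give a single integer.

Answer: 9

Derivation:
After op 1 (remove /d/3/vq): {"d":[[27,96,78],{"cp":26,"sdv":10},{"cri":74,"g":18,"ks":35,"xa":10},{"ab":53,"rtc":19}],"r":[{"e":71,"fm":93,"xm":58},{"c":41,"zfj":19},[28,11,56],[95,92,76,55]],"shm":{"i":{"eak":56,"ho":66,"x":59},"j":{"e":41,"gfl":15,"tcv":60,"tdz":46},"r":{"bfy":86,"iv":37}},"x":[{"e":64,"h":56,"qdo":5,"vc":46},[79,63,43,78],{"czd":44,"q":43},{"f":98,"nqw":72,"wgb":55}]}
After op 2 (add /shm/i/xdz 41): {"d":[[27,96,78],{"cp":26,"sdv":10},{"cri":74,"g":18,"ks":35,"xa":10},{"ab":53,"rtc":19}],"r":[{"e":71,"fm":93,"xm":58},{"c":41,"zfj":19},[28,11,56],[95,92,76,55]],"shm":{"i":{"eak":56,"ho":66,"x":59,"xdz":41},"j":{"e":41,"gfl":15,"tcv":60,"tdz":46},"r":{"bfy":86,"iv":37}},"x":[{"e":64,"h":56,"qdo":5,"vc":46},[79,63,43,78],{"czd":44,"q":43},{"f":98,"nqw":72,"wgb":55}]}
After op 3 (add /x/3 9): {"d":[[27,96,78],{"cp":26,"sdv":10},{"cri":74,"g":18,"ks":35,"xa":10},{"ab":53,"rtc":19}],"r":[{"e":71,"fm":93,"xm":58},{"c":41,"zfj":19},[28,11,56],[95,92,76,55]],"shm":{"i":{"eak":56,"ho":66,"x":59,"xdz":41},"j":{"e":41,"gfl":15,"tcv":60,"tdz":46},"r":{"bfy":86,"iv":37}},"x":[{"e":64,"h":56,"qdo":5,"vc":46},[79,63,43,78],{"czd":44,"q":43},9,{"f":98,"nqw":72,"wgb":55}]}
After op 4 (replace /r/3 75): {"d":[[27,96,78],{"cp":26,"sdv":10},{"cri":74,"g":18,"ks":35,"xa":10},{"ab":53,"rtc":19}],"r":[{"e":71,"fm":93,"xm":58},{"c":41,"zfj":19},[28,11,56],75],"shm":{"i":{"eak":56,"ho":66,"x":59,"xdz":41},"j":{"e":41,"gfl":15,"tcv":60,"tdz":46},"r":{"bfy":86,"iv":37}},"x":[{"e":64,"h":56,"qdo":5,"vc":46},[79,63,43,78],{"czd":44,"q":43},9,{"f":98,"nqw":72,"wgb":55}]}
After op 5 (add /shm/i/fzu 8): {"d":[[27,96,78],{"cp":26,"sdv":10},{"cri":74,"g":18,"ks":35,"xa":10},{"ab":53,"rtc":19}],"r":[{"e":71,"fm":93,"xm":58},{"c":41,"zfj":19},[28,11,56],75],"shm":{"i":{"eak":56,"fzu":8,"ho":66,"x":59,"xdz":41},"j":{"e":41,"gfl":15,"tcv":60,"tdz":46},"r":{"bfy":86,"iv":37}},"x":[{"e":64,"h":56,"qdo":5,"vc":46},[79,63,43,78],{"czd":44,"q":43},9,{"f":98,"nqw":72,"wgb":55}]}
After op 6 (remove /d/1/cp): {"d":[[27,96,78],{"sdv":10},{"cri":74,"g":18,"ks":35,"xa":10},{"ab":53,"rtc":19}],"r":[{"e":71,"fm":93,"xm":58},{"c":41,"zfj":19},[28,11,56],75],"shm":{"i":{"eak":56,"fzu":8,"ho":66,"x":59,"xdz":41},"j":{"e":41,"gfl":15,"tcv":60,"tdz":46},"r":{"bfy":86,"iv":37}},"x":[{"e":64,"h":56,"qdo":5,"vc":46},[79,63,43,78],{"czd":44,"q":43},9,{"f":98,"nqw":72,"wgb":55}]}
After op 7 (add /shm 80): {"d":[[27,96,78],{"sdv":10},{"cri":74,"g":18,"ks":35,"xa":10},{"ab":53,"rtc":19}],"r":[{"e":71,"fm":93,"xm":58},{"c":41,"zfj":19},[28,11,56],75],"shm":80,"x":[{"e":64,"h":56,"qdo":5,"vc":46},[79,63,43,78],{"czd":44,"q":43},9,{"f":98,"nqw":72,"wgb":55}]}
Value at /x/3: 9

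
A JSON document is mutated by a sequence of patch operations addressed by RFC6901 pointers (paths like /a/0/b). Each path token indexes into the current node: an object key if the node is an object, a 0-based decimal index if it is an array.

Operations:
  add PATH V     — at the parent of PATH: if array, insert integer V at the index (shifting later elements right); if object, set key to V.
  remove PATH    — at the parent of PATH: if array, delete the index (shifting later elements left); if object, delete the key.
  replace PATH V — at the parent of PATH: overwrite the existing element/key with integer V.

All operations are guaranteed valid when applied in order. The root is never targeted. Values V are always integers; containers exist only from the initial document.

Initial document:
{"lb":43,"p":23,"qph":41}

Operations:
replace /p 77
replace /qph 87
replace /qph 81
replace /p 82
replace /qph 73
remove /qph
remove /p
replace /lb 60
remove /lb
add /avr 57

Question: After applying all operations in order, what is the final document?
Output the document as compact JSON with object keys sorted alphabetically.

Answer: {"avr":57}

Derivation:
After op 1 (replace /p 77): {"lb":43,"p":77,"qph":41}
After op 2 (replace /qph 87): {"lb":43,"p":77,"qph":87}
After op 3 (replace /qph 81): {"lb":43,"p":77,"qph":81}
After op 4 (replace /p 82): {"lb":43,"p":82,"qph":81}
After op 5 (replace /qph 73): {"lb":43,"p":82,"qph":73}
After op 6 (remove /qph): {"lb":43,"p":82}
After op 7 (remove /p): {"lb":43}
After op 8 (replace /lb 60): {"lb":60}
After op 9 (remove /lb): {}
After op 10 (add /avr 57): {"avr":57}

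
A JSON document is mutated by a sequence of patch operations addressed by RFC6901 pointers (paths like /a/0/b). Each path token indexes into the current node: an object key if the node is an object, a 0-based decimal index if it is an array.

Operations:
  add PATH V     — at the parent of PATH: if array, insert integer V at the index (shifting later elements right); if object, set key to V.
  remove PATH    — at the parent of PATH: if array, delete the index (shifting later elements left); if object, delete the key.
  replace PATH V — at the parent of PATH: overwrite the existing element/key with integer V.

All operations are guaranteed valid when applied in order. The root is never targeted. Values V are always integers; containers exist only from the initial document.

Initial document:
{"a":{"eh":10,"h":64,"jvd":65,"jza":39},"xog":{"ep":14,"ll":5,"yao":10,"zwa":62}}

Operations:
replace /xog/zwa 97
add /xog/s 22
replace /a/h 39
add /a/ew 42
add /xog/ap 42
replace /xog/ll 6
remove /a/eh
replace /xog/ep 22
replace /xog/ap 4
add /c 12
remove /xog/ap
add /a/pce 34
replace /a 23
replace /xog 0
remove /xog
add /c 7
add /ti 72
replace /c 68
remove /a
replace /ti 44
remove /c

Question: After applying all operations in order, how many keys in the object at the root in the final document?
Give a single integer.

Answer: 1

Derivation:
After op 1 (replace /xog/zwa 97): {"a":{"eh":10,"h":64,"jvd":65,"jza":39},"xog":{"ep":14,"ll":5,"yao":10,"zwa":97}}
After op 2 (add /xog/s 22): {"a":{"eh":10,"h":64,"jvd":65,"jza":39},"xog":{"ep":14,"ll":5,"s":22,"yao":10,"zwa":97}}
After op 3 (replace /a/h 39): {"a":{"eh":10,"h":39,"jvd":65,"jza":39},"xog":{"ep":14,"ll":5,"s":22,"yao":10,"zwa":97}}
After op 4 (add /a/ew 42): {"a":{"eh":10,"ew":42,"h":39,"jvd":65,"jza":39},"xog":{"ep":14,"ll":5,"s":22,"yao":10,"zwa":97}}
After op 5 (add /xog/ap 42): {"a":{"eh":10,"ew":42,"h":39,"jvd":65,"jza":39},"xog":{"ap":42,"ep":14,"ll":5,"s":22,"yao":10,"zwa":97}}
After op 6 (replace /xog/ll 6): {"a":{"eh":10,"ew":42,"h":39,"jvd":65,"jza":39},"xog":{"ap":42,"ep":14,"ll":6,"s":22,"yao":10,"zwa":97}}
After op 7 (remove /a/eh): {"a":{"ew":42,"h":39,"jvd":65,"jza":39},"xog":{"ap":42,"ep":14,"ll":6,"s":22,"yao":10,"zwa":97}}
After op 8 (replace /xog/ep 22): {"a":{"ew":42,"h":39,"jvd":65,"jza":39},"xog":{"ap":42,"ep":22,"ll":6,"s":22,"yao":10,"zwa":97}}
After op 9 (replace /xog/ap 4): {"a":{"ew":42,"h":39,"jvd":65,"jza":39},"xog":{"ap":4,"ep":22,"ll":6,"s":22,"yao":10,"zwa":97}}
After op 10 (add /c 12): {"a":{"ew":42,"h":39,"jvd":65,"jza":39},"c":12,"xog":{"ap":4,"ep":22,"ll":6,"s":22,"yao":10,"zwa":97}}
After op 11 (remove /xog/ap): {"a":{"ew":42,"h":39,"jvd":65,"jza":39},"c":12,"xog":{"ep":22,"ll":6,"s":22,"yao":10,"zwa":97}}
After op 12 (add /a/pce 34): {"a":{"ew":42,"h":39,"jvd":65,"jza":39,"pce":34},"c":12,"xog":{"ep":22,"ll":6,"s":22,"yao":10,"zwa":97}}
After op 13 (replace /a 23): {"a":23,"c":12,"xog":{"ep":22,"ll":6,"s":22,"yao":10,"zwa":97}}
After op 14 (replace /xog 0): {"a":23,"c":12,"xog":0}
After op 15 (remove /xog): {"a":23,"c":12}
After op 16 (add /c 7): {"a":23,"c":7}
After op 17 (add /ti 72): {"a":23,"c":7,"ti":72}
After op 18 (replace /c 68): {"a":23,"c":68,"ti":72}
After op 19 (remove /a): {"c":68,"ti":72}
After op 20 (replace /ti 44): {"c":68,"ti":44}
After op 21 (remove /c): {"ti":44}
Size at the root: 1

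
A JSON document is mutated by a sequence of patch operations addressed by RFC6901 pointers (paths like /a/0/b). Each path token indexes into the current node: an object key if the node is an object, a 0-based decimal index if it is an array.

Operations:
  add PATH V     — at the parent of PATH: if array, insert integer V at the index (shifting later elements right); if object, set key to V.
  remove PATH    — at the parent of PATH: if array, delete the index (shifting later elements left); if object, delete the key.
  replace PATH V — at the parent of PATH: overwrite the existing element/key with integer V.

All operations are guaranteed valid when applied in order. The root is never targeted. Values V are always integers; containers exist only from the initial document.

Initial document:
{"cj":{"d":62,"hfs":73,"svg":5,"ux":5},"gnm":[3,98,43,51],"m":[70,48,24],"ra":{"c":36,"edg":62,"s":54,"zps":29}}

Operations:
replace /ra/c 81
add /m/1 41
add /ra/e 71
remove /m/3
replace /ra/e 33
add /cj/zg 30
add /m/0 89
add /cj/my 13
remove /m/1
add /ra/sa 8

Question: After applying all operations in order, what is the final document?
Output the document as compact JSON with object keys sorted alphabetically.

Answer: {"cj":{"d":62,"hfs":73,"my":13,"svg":5,"ux":5,"zg":30},"gnm":[3,98,43,51],"m":[89,41,48],"ra":{"c":81,"e":33,"edg":62,"s":54,"sa":8,"zps":29}}

Derivation:
After op 1 (replace /ra/c 81): {"cj":{"d":62,"hfs":73,"svg":5,"ux":5},"gnm":[3,98,43,51],"m":[70,48,24],"ra":{"c":81,"edg":62,"s":54,"zps":29}}
After op 2 (add /m/1 41): {"cj":{"d":62,"hfs":73,"svg":5,"ux":5},"gnm":[3,98,43,51],"m":[70,41,48,24],"ra":{"c":81,"edg":62,"s":54,"zps":29}}
After op 3 (add /ra/e 71): {"cj":{"d":62,"hfs":73,"svg":5,"ux":5},"gnm":[3,98,43,51],"m":[70,41,48,24],"ra":{"c":81,"e":71,"edg":62,"s":54,"zps":29}}
After op 4 (remove /m/3): {"cj":{"d":62,"hfs":73,"svg":5,"ux":5},"gnm":[3,98,43,51],"m":[70,41,48],"ra":{"c":81,"e":71,"edg":62,"s":54,"zps":29}}
After op 5 (replace /ra/e 33): {"cj":{"d":62,"hfs":73,"svg":5,"ux":5},"gnm":[3,98,43,51],"m":[70,41,48],"ra":{"c":81,"e":33,"edg":62,"s":54,"zps":29}}
After op 6 (add /cj/zg 30): {"cj":{"d":62,"hfs":73,"svg":5,"ux":5,"zg":30},"gnm":[3,98,43,51],"m":[70,41,48],"ra":{"c":81,"e":33,"edg":62,"s":54,"zps":29}}
After op 7 (add /m/0 89): {"cj":{"d":62,"hfs":73,"svg":5,"ux":5,"zg":30},"gnm":[3,98,43,51],"m":[89,70,41,48],"ra":{"c":81,"e":33,"edg":62,"s":54,"zps":29}}
After op 8 (add /cj/my 13): {"cj":{"d":62,"hfs":73,"my":13,"svg":5,"ux":5,"zg":30},"gnm":[3,98,43,51],"m":[89,70,41,48],"ra":{"c":81,"e":33,"edg":62,"s":54,"zps":29}}
After op 9 (remove /m/1): {"cj":{"d":62,"hfs":73,"my":13,"svg":5,"ux":5,"zg":30},"gnm":[3,98,43,51],"m":[89,41,48],"ra":{"c":81,"e":33,"edg":62,"s":54,"zps":29}}
After op 10 (add /ra/sa 8): {"cj":{"d":62,"hfs":73,"my":13,"svg":5,"ux":5,"zg":30},"gnm":[3,98,43,51],"m":[89,41,48],"ra":{"c":81,"e":33,"edg":62,"s":54,"sa":8,"zps":29}}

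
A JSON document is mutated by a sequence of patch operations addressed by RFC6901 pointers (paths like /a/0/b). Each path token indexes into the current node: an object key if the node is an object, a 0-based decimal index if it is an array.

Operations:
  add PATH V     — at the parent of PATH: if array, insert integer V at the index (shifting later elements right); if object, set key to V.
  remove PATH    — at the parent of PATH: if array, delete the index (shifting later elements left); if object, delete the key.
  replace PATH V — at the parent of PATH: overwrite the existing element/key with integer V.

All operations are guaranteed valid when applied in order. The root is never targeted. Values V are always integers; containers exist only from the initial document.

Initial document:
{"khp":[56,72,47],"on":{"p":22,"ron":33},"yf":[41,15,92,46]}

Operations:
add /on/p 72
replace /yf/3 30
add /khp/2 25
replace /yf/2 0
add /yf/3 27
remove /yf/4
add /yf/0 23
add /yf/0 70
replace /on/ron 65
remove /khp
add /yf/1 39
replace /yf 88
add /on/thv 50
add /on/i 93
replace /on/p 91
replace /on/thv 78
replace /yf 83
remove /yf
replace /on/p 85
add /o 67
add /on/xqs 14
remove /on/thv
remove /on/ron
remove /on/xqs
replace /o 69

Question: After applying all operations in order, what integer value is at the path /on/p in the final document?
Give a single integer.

After op 1 (add /on/p 72): {"khp":[56,72,47],"on":{"p":72,"ron":33},"yf":[41,15,92,46]}
After op 2 (replace /yf/3 30): {"khp":[56,72,47],"on":{"p":72,"ron":33},"yf":[41,15,92,30]}
After op 3 (add /khp/2 25): {"khp":[56,72,25,47],"on":{"p":72,"ron":33},"yf":[41,15,92,30]}
After op 4 (replace /yf/2 0): {"khp":[56,72,25,47],"on":{"p":72,"ron":33},"yf":[41,15,0,30]}
After op 5 (add /yf/3 27): {"khp":[56,72,25,47],"on":{"p":72,"ron":33},"yf":[41,15,0,27,30]}
After op 6 (remove /yf/4): {"khp":[56,72,25,47],"on":{"p":72,"ron":33},"yf":[41,15,0,27]}
After op 7 (add /yf/0 23): {"khp":[56,72,25,47],"on":{"p":72,"ron":33},"yf":[23,41,15,0,27]}
After op 8 (add /yf/0 70): {"khp":[56,72,25,47],"on":{"p":72,"ron":33},"yf":[70,23,41,15,0,27]}
After op 9 (replace /on/ron 65): {"khp":[56,72,25,47],"on":{"p":72,"ron":65},"yf":[70,23,41,15,0,27]}
After op 10 (remove /khp): {"on":{"p":72,"ron":65},"yf":[70,23,41,15,0,27]}
After op 11 (add /yf/1 39): {"on":{"p":72,"ron":65},"yf":[70,39,23,41,15,0,27]}
After op 12 (replace /yf 88): {"on":{"p":72,"ron":65},"yf":88}
After op 13 (add /on/thv 50): {"on":{"p":72,"ron":65,"thv":50},"yf":88}
After op 14 (add /on/i 93): {"on":{"i":93,"p":72,"ron":65,"thv":50},"yf":88}
After op 15 (replace /on/p 91): {"on":{"i":93,"p":91,"ron":65,"thv":50},"yf":88}
After op 16 (replace /on/thv 78): {"on":{"i":93,"p":91,"ron":65,"thv":78},"yf":88}
After op 17 (replace /yf 83): {"on":{"i":93,"p":91,"ron":65,"thv":78},"yf":83}
After op 18 (remove /yf): {"on":{"i":93,"p":91,"ron":65,"thv":78}}
After op 19 (replace /on/p 85): {"on":{"i":93,"p":85,"ron":65,"thv":78}}
After op 20 (add /o 67): {"o":67,"on":{"i":93,"p":85,"ron":65,"thv":78}}
After op 21 (add /on/xqs 14): {"o":67,"on":{"i":93,"p":85,"ron":65,"thv":78,"xqs":14}}
After op 22 (remove /on/thv): {"o":67,"on":{"i":93,"p":85,"ron":65,"xqs":14}}
After op 23 (remove /on/ron): {"o":67,"on":{"i":93,"p":85,"xqs":14}}
After op 24 (remove /on/xqs): {"o":67,"on":{"i":93,"p":85}}
After op 25 (replace /o 69): {"o":69,"on":{"i":93,"p":85}}
Value at /on/p: 85

Answer: 85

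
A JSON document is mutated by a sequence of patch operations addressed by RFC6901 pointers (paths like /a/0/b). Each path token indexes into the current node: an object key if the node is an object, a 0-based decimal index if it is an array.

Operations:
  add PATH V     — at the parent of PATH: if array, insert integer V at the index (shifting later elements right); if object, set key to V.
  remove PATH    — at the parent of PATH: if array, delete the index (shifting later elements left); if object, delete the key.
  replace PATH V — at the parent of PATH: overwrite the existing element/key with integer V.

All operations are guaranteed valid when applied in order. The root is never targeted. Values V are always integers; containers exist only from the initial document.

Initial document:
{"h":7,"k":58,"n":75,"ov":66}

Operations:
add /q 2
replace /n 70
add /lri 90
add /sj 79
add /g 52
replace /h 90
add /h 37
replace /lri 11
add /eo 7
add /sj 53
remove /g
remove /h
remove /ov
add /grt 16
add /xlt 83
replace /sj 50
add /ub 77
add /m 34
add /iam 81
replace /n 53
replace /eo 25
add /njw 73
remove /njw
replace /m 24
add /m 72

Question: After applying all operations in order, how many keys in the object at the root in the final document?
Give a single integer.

After op 1 (add /q 2): {"h":7,"k":58,"n":75,"ov":66,"q":2}
After op 2 (replace /n 70): {"h":7,"k":58,"n":70,"ov":66,"q":2}
After op 3 (add /lri 90): {"h":7,"k":58,"lri":90,"n":70,"ov":66,"q":2}
After op 4 (add /sj 79): {"h":7,"k":58,"lri":90,"n":70,"ov":66,"q":2,"sj":79}
After op 5 (add /g 52): {"g":52,"h":7,"k":58,"lri":90,"n":70,"ov":66,"q":2,"sj":79}
After op 6 (replace /h 90): {"g":52,"h":90,"k":58,"lri":90,"n":70,"ov":66,"q":2,"sj":79}
After op 7 (add /h 37): {"g":52,"h":37,"k":58,"lri":90,"n":70,"ov":66,"q":2,"sj":79}
After op 8 (replace /lri 11): {"g":52,"h":37,"k":58,"lri":11,"n":70,"ov":66,"q":2,"sj":79}
After op 9 (add /eo 7): {"eo":7,"g":52,"h":37,"k":58,"lri":11,"n":70,"ov":66,"q":2,"sj":79}
After op 10 (add /sj 53): {"eo":7,"g":52,"h":37,"k":58,"lri":11,"n":70,"ov":66,"q":2,"sj":53}
After op 11 (remove /g): {"eo":7,"h":37,"k":58,"lri":11,"n":70,"ov":66,"q":2,"sj":53}
After op 12 (remove /h): {"eo":7,"k":58,"lri":11,"n":70,"ov":66,"q":2,"sj":53}
After op 13 (remove /ov): {"eo":7,"k":58,"lri":11,"n":70,"q":2,"sj":53}
After op 14 (add /grt 16): {"eo":7,"grt":16,"k":58,"lri":11,"n":70,"q":2,"sj":53}
After op 15 (add /xlt 83): {"eo":7,"grt":16,"k":58,"lri":11,"n":70,"q":2,"sj":53,"xlt":83}
After op 16 (replace /sj 50): {"eo":7,"grt":16,"k":58,"lri":11,"n":70,"q":2,"sj":50,"xlt":83}
After op 17 (add /ub 77): {"eo":7,"grt":16,"k":58,"lri":11,"n":70,"q":2,"sj":50,"ub":77,"xlt":83}
After op 18 (add /m 34): {"eo":7,"grt":16,"k":58,"lri":11,"m":34,"n":70,"q":2,"sj":50,"ub":77,"xlt":83}
After op 19 (add /iam 81): {"eo":7,"grt":16,"iam":81,"k":58,"lri":11,"m":34,"n":70,"q":2,"sj":50,"ub":77,"xlt":83}
After op 20 (replace /n 53): {"eo":7,"grt":16,"iam":81,"k":58,"lri":11,"m":34,"n":53,"q":2,"sj":50,"ub":77,"xlt":83}
After op 21 (replace /eo 25): {"eo":25,"grt":16,"iam":81,"k":58,"lri":11,"m":34,"n":53,"q":2,"sj":50,"ub":77,"xlt":83}
After op 22 (add /njw 73): {"eo":25,"grt":16,"iam":81,"k":58,"lri":11,"m":34,"n":53,"njw":73,"q":2,"sj":50,"ub":77,"xlt":83}
After op 23 (remove /njw): {"eo":25,"grt":16,"iam":81,"k":58,"lri":11,"m":34,"n":53,"q":2,"sj":50,"ub":77,"xlt":83}
After op 24 (replace /m 24): {"eo":25,"grt":16,"iam":81,"k":58,"lri":11,"m":24,"n":53,"q":2,"sj":50,"ub":77,"xlt":83}
After op 25 (add /m 72): {"eo":25,"grt":16,"iam":81,"k":58,"lri":11,"m":72,"n":53,"q":2,"sj":50,"ub":77,"xlt":83}
Size at the root: 11

Answer: 11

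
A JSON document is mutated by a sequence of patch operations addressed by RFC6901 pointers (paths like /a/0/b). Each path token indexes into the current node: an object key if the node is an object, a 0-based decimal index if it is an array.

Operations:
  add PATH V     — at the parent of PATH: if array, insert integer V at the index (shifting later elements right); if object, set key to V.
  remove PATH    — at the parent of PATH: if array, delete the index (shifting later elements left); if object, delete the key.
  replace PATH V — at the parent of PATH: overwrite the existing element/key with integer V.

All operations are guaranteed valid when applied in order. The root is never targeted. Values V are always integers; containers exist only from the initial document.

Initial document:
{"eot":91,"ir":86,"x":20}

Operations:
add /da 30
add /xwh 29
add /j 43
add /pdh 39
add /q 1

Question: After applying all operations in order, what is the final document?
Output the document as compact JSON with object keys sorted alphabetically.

After op 1 (add /da 30): {"da":30,"eot":91,"ir":86,"x":20}
After op 2 (add /xwh 29): {"da":30,"eot":91,"ir":86,"x":20,"xwh":29}
After op 3 (add /j 43): {"da":30,"eot":91,"ir":86,"j":43,"x":20,"xwh":29}
After op 4 (add /pdh 39): {"da":30,"eot":91,"ir":86,"j":43,"pdh":39,"x":20,"xwh":29}
After op 5 (add /q 1): {"da":30,"eot":91,"ir":86,"j":43,"pdh":39,"q":1,"x":20,"xwh":29}

Answer: {"da":30,"eot":91,"ir":86,"j":43,"pdh":39,"q":1,"x":20,"xwh":29}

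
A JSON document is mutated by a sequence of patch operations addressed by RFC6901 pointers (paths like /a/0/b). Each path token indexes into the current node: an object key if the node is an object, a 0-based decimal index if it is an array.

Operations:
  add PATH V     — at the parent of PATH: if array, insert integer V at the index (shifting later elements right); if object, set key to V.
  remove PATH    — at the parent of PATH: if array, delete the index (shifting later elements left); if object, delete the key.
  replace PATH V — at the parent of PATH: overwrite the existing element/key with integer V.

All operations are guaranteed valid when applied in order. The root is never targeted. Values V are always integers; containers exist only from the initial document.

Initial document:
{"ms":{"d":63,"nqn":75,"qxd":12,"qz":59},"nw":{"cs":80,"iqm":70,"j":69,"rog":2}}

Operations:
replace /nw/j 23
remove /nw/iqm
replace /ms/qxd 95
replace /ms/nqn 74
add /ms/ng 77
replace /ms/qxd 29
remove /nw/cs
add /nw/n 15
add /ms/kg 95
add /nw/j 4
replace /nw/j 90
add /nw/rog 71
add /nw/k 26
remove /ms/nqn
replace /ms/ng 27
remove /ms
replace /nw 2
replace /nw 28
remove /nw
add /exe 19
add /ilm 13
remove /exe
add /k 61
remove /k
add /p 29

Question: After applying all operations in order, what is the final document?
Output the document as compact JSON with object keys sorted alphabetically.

Answer: {"ilm":13,"p":29}

Derivation:
After op 1 (replace /nw/j 23): {"ms":{"d":63,"nqn":75,"qxd":12,"qz":59},"nw":{"cs":80,"iqm":70,"j":23,"rog":2}}
After op 2 (remove /nw/iqm): {"ms":{"d":63,"nqn":75,"qxd":12,"qz":59},"nw":{"cs":80,"j":23,"rog":2}}
After op 3 (replace /ms/qxd 95): {"ms":{"d":63,"nqn":75,"qxd":95,"qz":59},"nw":{"cs":80,"j":23,"rog":2}}
After op 4 (replace /ms/nqn 74): {"ms":{"d":63,"nqn":74,"qxd":95,"qz":59},"nw":{"cs":80,"j":23,"rog":2}}
After op 5 (add /ms/ng 77): {"ms":{"d":63,"ng":77,"nqn":74,"qxd":95,"qz":59},"nw":{"cs":80,"j":23,"rog":2}}
After op 6 (replace /ms/qxd 29): {"ms":{"d":63,"ng":77,"nqn":74,"qxd":29,"qz":59},"nw":{"cs":80,"j":23,"rog":2}}
After op 7 (remove /nw/cs): {"ms":{"d":63,"ng":77,"nqn":74,"qxd":29,"qz":59},"nw":{"j":23,"rog":2}}
After op 8 (add /nw/n 15): {"ms":{"d":63,"ng":77,"nqn":74,"qxd":29,"qz":59},"nw":{"j":23,"n":15,"rog":2}}
After op 9 (add /ms/kg 95): {"ms":{"d":63,"kg":95,"ng":77,"nqn":74,"qxd":29,"qz":59},"nw":{"j":23,"n":15,"rog":2}}
After op 10 (add /nw/j 4): {"ms":{"d":63,"kg":95,"ng":77,"nqn":74,"qxd":29,"qz":59},"nw":{"j":4,"n":15,"rog":2}}
After op 11 (replace /nw/j 90): {"ms":{"d":63,"kg":95,"ng":77,"nqn":74,"qxd":29,"qz":59},"nw":{"j":90,"n":15,"rog":2}}
After op 12 (add /nw/rog 71): {"ms":{"d":63,"kg":95,"ng":77,"nqn":74,"qxd":29,"qz":59},"nw":{"j":90,"n":15,"rog":71}}
After op 13 (add /nw/k 26): {"ms":{"d":63,"kg":95,"ng":77,"nqn":74,"qxd":29,"qz":59},"nw":{"j":90,"k":26,"n":15,"rog":71}}
After op 14 (remove /ms/nqn): {"ms":{"d":63,"kg":95,"ng":77,"qxd":29,"qz":59},"nw":{"j":90,"k":26,"n":15,"rog":71}}
After op 15 (replace /ms/ng 27): {"ms":{"d":63,"kg":95,"ng":27,"qxd":29,"qz":59},"nw":{"j":90,"k":26,"n":15,"rog":71}}
After op 16 (remove /ms): {"nw":{"j":90,"k":26,"n":15,"rog":71}}
After op 17 (replace /nw 2): {"nw":2}
After op 18 (replace /nw 28): {"nw":28}
After op 19 (remove /nw): {}
After op 20 (add /exe 19): {"exe":19}
After op 21 (add /ilm 13): {"exe":19,"ilm":13}
After op 22 (remove /exe): {"ilm":13}
After op 23 (add /k 61): {"ilm":13,"k":61}
After op 24 (remove /k): {"ilm":13}
After op 25 (add /p 29): {"ilm":13,"p":29}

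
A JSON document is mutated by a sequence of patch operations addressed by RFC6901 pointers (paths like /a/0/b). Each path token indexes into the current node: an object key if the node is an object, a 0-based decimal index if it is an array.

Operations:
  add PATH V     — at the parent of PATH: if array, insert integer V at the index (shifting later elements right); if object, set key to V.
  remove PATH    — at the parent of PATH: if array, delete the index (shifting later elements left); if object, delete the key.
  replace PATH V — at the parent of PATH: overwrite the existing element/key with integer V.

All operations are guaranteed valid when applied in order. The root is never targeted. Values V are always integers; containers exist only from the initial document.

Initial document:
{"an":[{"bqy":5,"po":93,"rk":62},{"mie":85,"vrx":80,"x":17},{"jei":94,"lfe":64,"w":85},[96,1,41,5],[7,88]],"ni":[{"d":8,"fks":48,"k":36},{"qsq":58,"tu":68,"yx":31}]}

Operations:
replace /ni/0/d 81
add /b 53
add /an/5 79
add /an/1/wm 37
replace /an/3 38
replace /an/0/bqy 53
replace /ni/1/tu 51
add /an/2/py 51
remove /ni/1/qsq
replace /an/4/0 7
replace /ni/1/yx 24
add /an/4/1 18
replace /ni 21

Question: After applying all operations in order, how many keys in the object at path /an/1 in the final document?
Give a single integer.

After op 1 (replace /ni/0/d 81): {"an":[{"bqy":5,"po":93,"rk":62},{"mie":85,"vrx":80,"x":17},{"jei":94,"lfe":64,"w":85},[96,1,41,5],[7,88]],"ni":[{"d":81,"fks":48,"k":36},{"qsq":58,"tu":68,"yx":31}]}
After op 2 (add /b 53): {"an":[{"bqy":5,"po":93,"rk":62},{"mie":85,"vrx":80,"x":17},{"jei":94,"lfe":64,"w":85},[96,1,41,5],[7,88]],"b":53,"ni":[{"d":81,"fks":48,"k":36},{"qsq":58,"tu":68,"yx":31}]}
After op 3 (add /an/5 79): {"an":[{"bqy":5,"po":93,"rk":62},{"mie":85,"vrx":80,"x":17},{"jei":94,"lfe":64,"w":85},[96,1,41,5],[7,88],79],"b":53,"ni":[{"d":81,"fks":48,"k":36},{"qsq":58,"tu":68,"yx":31}]}
After op 4 (add /an/1/wm 37): {"an":[{"bqy":5,"po":93,"rk":62},{"mie":85,"vrx":80,"wm":37,"x":17},{"jei":94,"lfe":64,"w":85},[96,1,41,5],[7,88],79],"b":53,"ni":[{"d":81,"fks":48,"k":36},{"qsq":58,"tu":68,"yx":31}]}
After op 5 (replace /an/3 38): {"an":[{"bqy":5,"po":93,"rk":62},{"mie":85,"vrx":80,"wm":37,"x":17},{"jei":94,"lfe":64,"w":85},38,[7,88],79],"b":53,"ni":[{"d":81,"fks":48,"k":36},{"qsq":58,"tu":68,"yx":31}]}
After op 6 (replace /an/0/bqy 53): {"an":[{"bqy":53,"po":93,"rk":62},{"mie":85,"vrx":80,"wm":37,"x":17},{"jei":94,"lfe":64,"w":85},38,[7,88],79],"b":53,"ni":[{"d":81,"fks":48,"k":36},{"qsq":58,"tu":68,"yx":31}]}
After op 7 (replace /ni/1/tu 51): {"an":[{"bqy":53,"po":93,"rk":62},{"mie":85,"vrx":80,"wm":37,"x":17},{"jei":94,"lfe":64,"w":85},38,[7,88],79],"b":53,"ni":[{"d":81,"fks":48,"k":36},{"qsq":58,"tu":51,"yx":31}]}
After op 8 (add /an/2/py 51): {"an":[{"bqy":53,"po":93,"rk":62},{"mie":85,"vrx":80,"wm":37,"x":17},{"jei":94,"lfe":64,"py":51,"w":85},38,[7,88],79],"b":53,"ni":[{"d":81,"fks":48,"k":36},{"qsq":58,"tu":51,"yx":31}]}
After op 9 (remove /ni/1/qsq): {"an":[{"bqy":53,"po":93,"rk":62},{"mie":85,"vrx":80,"wm":37,"x":17},{"jei":94,"lfe":64,"py":51,"w":85},38,[7,88],79],"b":53,"ni":[{"d":81,"fks":48,"k":36},{"tu":51,"yx":31}]}
After op 10 (replace /an/4/0 7): {"an":[{"bqy":53,"po":93,"rk":62},{"mie":85,"vrx":80,"wm":37,"x":17},{"jei":94,"lfe":64,"py":51,"w":85},38,[7,88],79],"b":53,"ni":[{"d":81,"fks":48,"k":36},{"tu":51,"yx":31}]}
After op 11 (replace /ni/1/yx 24): {"an":[{"bqy":53,"po":93,"rk":62},{"mie":85,"vrx":80,"wm":37,"x":17},{"jei":94,"lfe":64,"py":51,"w":85},38,[7,88],79],"b":53,"ni":[{"d":81,"fks":48,"k":36},{"tu":51,"yx":24}]}
After op 12 (add /an/4/1 18): {"an":[{"bqy":53,"po":93,"rk":62},{"mie":85,"vrx":80,"wm":37,"x":17},{"jei":94,"lfe":64,"py":51,"w":85},38,[7,18,88],79],"b":53,"ni":[{"d":81,"fks":48,"k":36},{"tu":51,"yx":24}]}
After op 13 (replace /ni 21): {"an":[{"bqy":53,"po":93,"rk":62},{"mie":85,"vrx":80,"wm":37,"x":17},{"jei":94,"lfe":64,"py":51,"w":85},38,[7,18,88],79],"b":53,"ni":21}
Size at path /an/1: 4

Answer: 4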